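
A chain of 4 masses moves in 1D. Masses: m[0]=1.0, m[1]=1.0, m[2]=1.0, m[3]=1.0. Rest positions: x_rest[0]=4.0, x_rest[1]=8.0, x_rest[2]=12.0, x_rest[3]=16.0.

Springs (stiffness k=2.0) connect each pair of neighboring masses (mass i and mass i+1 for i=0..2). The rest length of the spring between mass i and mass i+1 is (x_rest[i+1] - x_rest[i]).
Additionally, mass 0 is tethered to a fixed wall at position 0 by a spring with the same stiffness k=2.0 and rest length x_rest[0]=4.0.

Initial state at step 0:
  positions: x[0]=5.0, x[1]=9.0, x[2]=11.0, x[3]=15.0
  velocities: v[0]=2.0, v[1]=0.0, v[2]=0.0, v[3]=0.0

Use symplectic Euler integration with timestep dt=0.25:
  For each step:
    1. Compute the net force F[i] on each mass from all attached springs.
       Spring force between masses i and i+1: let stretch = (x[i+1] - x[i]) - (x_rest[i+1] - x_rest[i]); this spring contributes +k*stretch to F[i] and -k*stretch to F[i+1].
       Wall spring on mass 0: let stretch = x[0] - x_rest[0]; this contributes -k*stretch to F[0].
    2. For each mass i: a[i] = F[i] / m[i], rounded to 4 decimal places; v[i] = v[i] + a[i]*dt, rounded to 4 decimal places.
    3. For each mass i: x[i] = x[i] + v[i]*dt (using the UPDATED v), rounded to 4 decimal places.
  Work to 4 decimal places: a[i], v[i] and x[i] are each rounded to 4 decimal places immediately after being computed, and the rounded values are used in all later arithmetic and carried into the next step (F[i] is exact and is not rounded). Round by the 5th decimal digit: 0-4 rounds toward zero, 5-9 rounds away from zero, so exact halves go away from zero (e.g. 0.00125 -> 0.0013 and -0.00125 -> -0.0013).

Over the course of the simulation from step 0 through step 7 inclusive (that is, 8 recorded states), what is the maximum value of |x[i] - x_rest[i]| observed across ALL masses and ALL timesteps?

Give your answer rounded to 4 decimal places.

Answer: 1.5000

Derivation:
Step 0: x=[5.0000 9.0000 11.0000 15.0000] v=[2.0000 0.0000 0.0000 0.0000]
Step 1: x=[5.3750 8.7500 11.2500 15.0000] v=[1.5000 -1.0000 1.0000 0.0000]
Step 2: x=[5.5000 8.3906 11.6563 15.0313] v=[0.5000 -1.4375 1.6250 0.1250]
Step 3: x=[5.2988 8.0781 12.0762 15.1407] v=[-0.8047 -1.2500 1.6797 0.4375]
Step 4: x=[4.7827 7.9180 12.3794 15.3670] v=[-2.0645 -0.6406 1.2129 0.9053]
Step 5: x=[4.0607 7.9236 12.4984 15.7199] v=[-2.8882 0.0225 0.4760 1.4115]
Step 6: x=[3.3139 8.0182 12.4482 16.1701] v=[-2.9871 0.3785 -0.2007 1.8008]
Step 7: x=[2.7409 8.0786 12.3095 16.6551] v=[-2.2919 0.2414 -0.5548 1.9399]
Max displacement = 1.5000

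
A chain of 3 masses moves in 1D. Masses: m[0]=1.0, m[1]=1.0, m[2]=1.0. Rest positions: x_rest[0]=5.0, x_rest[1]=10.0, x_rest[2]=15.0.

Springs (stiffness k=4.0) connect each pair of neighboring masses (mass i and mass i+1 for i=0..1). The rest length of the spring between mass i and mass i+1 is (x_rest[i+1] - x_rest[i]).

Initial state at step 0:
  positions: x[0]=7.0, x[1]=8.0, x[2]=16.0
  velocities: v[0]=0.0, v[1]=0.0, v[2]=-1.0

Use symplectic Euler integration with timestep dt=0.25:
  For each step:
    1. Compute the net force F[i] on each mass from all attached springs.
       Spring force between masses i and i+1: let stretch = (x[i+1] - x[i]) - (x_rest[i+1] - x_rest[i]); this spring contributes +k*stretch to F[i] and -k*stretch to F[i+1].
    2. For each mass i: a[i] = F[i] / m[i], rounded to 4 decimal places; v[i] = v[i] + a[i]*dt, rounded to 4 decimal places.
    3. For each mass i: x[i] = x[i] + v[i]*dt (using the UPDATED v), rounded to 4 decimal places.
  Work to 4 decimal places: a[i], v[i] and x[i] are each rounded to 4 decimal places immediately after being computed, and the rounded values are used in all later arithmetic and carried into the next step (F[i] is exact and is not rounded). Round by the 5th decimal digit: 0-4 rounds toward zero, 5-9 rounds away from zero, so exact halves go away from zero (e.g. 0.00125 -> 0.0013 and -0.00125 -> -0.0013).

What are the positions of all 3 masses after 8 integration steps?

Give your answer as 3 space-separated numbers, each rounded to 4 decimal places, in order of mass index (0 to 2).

Answer: 4.5228 9.1318 15.3458

Derivation:
Step 0: x=[7.0000 8.0000 16.0000] v=[0.0000 0.0000 -1.0000]
Step 1: x=[6.0000 9.7500 15.0000] v=[-4.0000 7.0000 -4.0000]
Step 2: x=[4.6875 11.8750 13.9375] v=[-5.2500 8.5000 -4.2500]
Step 3: x=[3.9219 12.7188 13.6094] v=[-3.0625 3.3750 -1.3125]
Step 4: x=[4.1055 11.5860 14.3086] v=[0.7344 -4.5313 2.7969]
Step 5: x=[4.9092 9.2637 15.5772] v=[3.2149 -9.2892 5.0743]
Step 6: x=[5.5516 7.4312 16.5174] v=[2.5694 -7.3302 3.7608]
Step 7: x=[5.4139 7.4003 16.4361] v=[-0.5510 -0.1236 -0.3254]
Step 8: x=[4.5228 9.1318 15.3458] v=[-3.5646 6.9258 -4.3612]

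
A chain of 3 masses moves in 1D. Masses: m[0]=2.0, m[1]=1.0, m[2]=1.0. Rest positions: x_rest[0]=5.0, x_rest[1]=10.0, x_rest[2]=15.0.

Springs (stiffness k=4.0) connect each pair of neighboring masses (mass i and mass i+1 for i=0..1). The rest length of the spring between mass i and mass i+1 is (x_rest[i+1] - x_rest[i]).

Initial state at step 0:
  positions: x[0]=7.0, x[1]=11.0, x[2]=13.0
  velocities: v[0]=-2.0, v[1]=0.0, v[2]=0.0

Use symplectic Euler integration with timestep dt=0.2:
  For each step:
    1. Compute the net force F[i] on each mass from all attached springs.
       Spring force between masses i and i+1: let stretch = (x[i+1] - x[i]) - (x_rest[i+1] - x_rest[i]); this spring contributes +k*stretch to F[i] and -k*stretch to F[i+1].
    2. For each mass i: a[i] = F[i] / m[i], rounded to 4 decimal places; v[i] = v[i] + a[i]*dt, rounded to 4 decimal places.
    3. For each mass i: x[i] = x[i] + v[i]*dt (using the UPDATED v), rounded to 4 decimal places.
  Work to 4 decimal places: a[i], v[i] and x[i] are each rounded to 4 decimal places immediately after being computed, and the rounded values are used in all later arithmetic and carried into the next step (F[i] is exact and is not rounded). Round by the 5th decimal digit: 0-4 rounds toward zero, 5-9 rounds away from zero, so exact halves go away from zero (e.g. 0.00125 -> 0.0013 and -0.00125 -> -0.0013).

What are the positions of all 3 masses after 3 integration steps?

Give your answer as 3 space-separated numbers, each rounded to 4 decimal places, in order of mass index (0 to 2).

Answer: 5.3592 9.6048 15.2769

Derivation:
Step 0: x=[7.0000 11.0000 13.0000] v=[-2.0000 0.0000 0.0000]
Step 1: x=[6.5200 10.6800 13.4800] v=[-2.4000 -1.6000 2.4000]
Step 2: x=[5.9728 10.1424 14.3120] v=[-2.7360 -2.6880 4.1600]
Step 3: x=[5.3592 9.6048 15.2769] v=[-3.0682 -2.6880 4.8243]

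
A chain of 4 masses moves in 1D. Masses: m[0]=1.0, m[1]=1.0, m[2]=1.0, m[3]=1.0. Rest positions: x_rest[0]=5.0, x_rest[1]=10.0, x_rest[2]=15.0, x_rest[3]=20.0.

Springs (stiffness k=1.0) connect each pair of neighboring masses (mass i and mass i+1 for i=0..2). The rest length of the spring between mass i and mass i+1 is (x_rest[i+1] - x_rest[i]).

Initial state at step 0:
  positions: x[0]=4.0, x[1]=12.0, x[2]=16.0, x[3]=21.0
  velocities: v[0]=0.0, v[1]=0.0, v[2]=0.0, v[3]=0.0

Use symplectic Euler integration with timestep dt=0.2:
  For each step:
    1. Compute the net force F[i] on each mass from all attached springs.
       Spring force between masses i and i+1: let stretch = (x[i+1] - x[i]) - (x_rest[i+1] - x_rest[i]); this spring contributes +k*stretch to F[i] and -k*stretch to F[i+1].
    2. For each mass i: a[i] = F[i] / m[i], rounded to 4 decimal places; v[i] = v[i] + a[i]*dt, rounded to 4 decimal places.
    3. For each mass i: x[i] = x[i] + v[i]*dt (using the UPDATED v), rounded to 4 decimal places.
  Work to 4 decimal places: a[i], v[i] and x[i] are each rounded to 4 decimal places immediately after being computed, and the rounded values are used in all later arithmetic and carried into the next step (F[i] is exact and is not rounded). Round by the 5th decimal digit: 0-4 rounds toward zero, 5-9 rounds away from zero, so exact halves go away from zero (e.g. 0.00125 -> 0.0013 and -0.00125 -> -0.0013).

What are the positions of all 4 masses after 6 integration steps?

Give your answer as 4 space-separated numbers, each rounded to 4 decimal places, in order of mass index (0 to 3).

Step 0: x=[4.0000 12.0000 16.0000 21.0000] v=[0.0000 0.0000 0.0000 0.0000]
Step 1: x=[4.1200 11.8400 16.0400 21.0000] v=[0.6000 -0.8000 0.2000 0.0000]
Step 2: x=[4.3488 11.5392 16.1104 21.0016] v=[1.1440 -1.5040 0.3520 0.0080]
Step 3: x=[4.6652 11.1336 16.1936 21.0076] v=[1.5821 -2.0278 0.4160 0.0298]
Step 4: x=[5.0404 10.6717 16.2670 21.0210] v=[1.8758 -2.3095 0.3668 0.0670]
Step 5: x=[5.4408 10.2084 16.3067 21.0442] v=[2.0021 -2.3167 0.1985 0.1162]
Step 6: x=[5.8319 9.7983 16.2920 21.0779] v=[1.9556 -2.0506 -0.0737 0.1687]

Answer: 5.8319 9.7983 16.2920 21.0779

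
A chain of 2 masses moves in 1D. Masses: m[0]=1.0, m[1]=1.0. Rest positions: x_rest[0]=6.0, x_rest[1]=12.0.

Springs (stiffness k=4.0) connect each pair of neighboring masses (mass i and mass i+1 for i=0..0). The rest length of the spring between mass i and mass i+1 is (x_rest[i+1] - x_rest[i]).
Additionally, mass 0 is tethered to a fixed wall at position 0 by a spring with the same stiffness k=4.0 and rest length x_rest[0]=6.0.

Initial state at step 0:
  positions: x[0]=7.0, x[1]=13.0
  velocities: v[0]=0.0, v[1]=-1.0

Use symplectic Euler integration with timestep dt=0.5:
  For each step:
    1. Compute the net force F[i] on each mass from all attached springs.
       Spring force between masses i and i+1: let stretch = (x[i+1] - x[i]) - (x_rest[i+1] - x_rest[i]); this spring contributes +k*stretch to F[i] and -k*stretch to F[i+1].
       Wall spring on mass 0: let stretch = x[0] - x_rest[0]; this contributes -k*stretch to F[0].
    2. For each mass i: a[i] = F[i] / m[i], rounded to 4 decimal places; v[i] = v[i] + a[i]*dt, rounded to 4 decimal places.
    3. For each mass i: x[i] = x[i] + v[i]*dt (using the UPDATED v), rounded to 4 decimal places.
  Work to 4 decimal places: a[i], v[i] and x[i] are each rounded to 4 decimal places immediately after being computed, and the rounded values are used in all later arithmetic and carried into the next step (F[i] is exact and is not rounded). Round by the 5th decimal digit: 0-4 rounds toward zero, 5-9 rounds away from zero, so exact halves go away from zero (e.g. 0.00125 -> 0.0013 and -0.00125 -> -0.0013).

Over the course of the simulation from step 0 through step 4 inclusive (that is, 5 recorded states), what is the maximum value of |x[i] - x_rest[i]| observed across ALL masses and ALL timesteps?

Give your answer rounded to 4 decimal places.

Step 0: x=[7.0000 13.0000] v=[0.0000 -1.0000]
Step 1: x=[6.0000 12.5000] v=[-2.0000 -1.0000]
Step 2: x=[5.5000 11.5000] v=[-1.0000 -2.0000]
Step 3: x=[5.5000 10.5000] v=[0.0000 -2.0000]
Step 4: x=[5.0000 10.5000] v=[-1.0000 0.0000]
Max displacement = 1.5000

Answer: 1.5000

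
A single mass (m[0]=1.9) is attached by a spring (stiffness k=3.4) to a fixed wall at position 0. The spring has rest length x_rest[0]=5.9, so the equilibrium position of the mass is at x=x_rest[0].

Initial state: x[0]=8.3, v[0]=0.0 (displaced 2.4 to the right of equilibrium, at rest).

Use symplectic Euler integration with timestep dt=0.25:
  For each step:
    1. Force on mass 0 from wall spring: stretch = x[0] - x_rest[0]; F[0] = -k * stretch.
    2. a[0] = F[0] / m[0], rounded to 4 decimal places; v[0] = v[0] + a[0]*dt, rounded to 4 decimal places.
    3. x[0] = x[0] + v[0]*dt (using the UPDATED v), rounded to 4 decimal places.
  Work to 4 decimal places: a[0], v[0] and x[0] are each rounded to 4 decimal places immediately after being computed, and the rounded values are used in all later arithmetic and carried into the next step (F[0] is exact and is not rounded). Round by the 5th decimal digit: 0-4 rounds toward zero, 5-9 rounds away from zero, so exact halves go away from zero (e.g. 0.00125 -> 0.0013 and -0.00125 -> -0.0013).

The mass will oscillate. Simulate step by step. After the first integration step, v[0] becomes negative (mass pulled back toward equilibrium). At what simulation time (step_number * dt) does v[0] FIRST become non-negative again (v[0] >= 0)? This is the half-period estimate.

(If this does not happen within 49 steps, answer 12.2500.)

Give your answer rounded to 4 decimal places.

Step 0: x=[8.3000] v=[0.0000]
Step 1: x=[8.0316] v=[-1.0737]
Step 2: x=[7.5248] v=[-2.0273]
Step 3: x=[6.8363] v=[-2.7542]
Step 4: x=[6.0430] v=[-3.1731]
Step 5: x=[5.2337] v=[-3.2371]
Step 6: x=[4.4990] v=[-2.9390]
Step 7: x=[3.9210] v=[-2.3122]
Step 8: x=[3.5643] v=[-1.4269]
Step 9: x=[3.4688] v=[-0.3820]
Step 10: x=[3.6452] v=[0.7057]
First v>=0 after going negative at step 10, time=2.5000

Answer: 2.5000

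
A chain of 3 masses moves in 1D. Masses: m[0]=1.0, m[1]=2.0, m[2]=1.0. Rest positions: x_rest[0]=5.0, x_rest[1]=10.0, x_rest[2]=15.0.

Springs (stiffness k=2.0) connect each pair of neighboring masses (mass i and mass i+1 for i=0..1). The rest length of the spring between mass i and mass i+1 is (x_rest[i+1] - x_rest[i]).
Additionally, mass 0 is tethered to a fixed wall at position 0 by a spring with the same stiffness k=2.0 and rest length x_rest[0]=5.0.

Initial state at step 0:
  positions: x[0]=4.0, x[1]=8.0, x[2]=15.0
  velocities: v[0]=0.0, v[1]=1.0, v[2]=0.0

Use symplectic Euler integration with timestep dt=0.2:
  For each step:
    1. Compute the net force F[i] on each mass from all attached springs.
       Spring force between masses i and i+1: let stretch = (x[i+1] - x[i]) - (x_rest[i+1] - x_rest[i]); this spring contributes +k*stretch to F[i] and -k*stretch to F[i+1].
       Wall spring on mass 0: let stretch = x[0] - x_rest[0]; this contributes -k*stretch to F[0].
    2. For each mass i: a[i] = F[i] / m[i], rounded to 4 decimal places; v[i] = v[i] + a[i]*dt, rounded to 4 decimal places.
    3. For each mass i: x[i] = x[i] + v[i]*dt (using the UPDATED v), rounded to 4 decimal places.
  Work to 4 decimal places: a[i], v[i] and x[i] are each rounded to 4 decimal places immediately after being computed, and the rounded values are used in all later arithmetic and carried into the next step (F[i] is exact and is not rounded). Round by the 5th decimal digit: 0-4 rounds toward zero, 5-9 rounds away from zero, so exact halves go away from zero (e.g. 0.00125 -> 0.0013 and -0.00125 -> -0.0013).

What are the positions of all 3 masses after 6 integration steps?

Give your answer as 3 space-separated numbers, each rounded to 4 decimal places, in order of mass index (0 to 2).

Answer: 4.8362 10.3637 13.4001

Derivation:
Step 0: x=[4.0000 8.0000 15.0000] v=[0.0000 1.0000 0.0000]
Step 1: x=[4.0000 8.3200 14.8400] v=[0.0000 1.6000 -0.8000]
Step 2: x=[4.0256 8.7280 14.5584] v=[0.1280 2.0400 -1.4080]
Step 3: x=[4.1053 9.1811 14.2104] v=[0.3987 2.2656 -1.7402]
Step 4: x=[4.2627 9.6324 13.8600] v=[0.7869 2.2563 -1.7519]
Step 5: x=[4.5086 10.0380 13.5714] v=[1.2297 2.0279 -1.4429]
Step 6: x=[4.8362 10.3637 13.4001] v=[1.6380 1.6287 -0.8563]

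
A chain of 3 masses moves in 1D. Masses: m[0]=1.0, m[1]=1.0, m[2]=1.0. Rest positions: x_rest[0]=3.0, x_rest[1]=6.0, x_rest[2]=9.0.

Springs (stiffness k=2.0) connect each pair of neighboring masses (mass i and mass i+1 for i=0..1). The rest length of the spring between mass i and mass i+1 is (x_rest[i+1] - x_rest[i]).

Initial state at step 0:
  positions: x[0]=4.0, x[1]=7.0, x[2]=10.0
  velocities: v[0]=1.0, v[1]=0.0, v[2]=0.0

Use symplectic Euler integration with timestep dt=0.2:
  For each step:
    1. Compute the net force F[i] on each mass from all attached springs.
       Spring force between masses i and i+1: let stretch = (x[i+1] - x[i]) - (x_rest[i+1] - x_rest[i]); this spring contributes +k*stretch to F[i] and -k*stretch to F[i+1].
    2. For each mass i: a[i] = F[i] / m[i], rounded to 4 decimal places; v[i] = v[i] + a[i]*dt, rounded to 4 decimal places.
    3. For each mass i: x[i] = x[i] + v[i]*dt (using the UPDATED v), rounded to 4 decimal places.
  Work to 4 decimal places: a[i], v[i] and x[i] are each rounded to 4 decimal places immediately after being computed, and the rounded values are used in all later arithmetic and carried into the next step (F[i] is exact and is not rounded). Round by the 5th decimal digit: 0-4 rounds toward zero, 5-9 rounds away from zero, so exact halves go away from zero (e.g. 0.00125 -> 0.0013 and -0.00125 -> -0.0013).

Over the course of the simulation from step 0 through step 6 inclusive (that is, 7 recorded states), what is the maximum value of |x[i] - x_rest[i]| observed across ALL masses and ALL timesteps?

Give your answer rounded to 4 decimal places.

Step 0: x=[4.0000 7.0000 10.0000] v=[1.0000 0.0000 0.0000]
Step 1: x=[4.2000 7.0000 10.0000] v=[1.0000 0.0000 0.0000]
Step 2: x=[4.3840 7.0160 10.0000] v=[0.9200 0.0800 0.0000]
Step 3: x=[4.5386 7.0602 10.0013] v=[0.7728 0.2208 0.0064]
Step 4: x=[4.6549 7.1379 10.0073] v=[0.5814 0.3886 0.0300]
Step 5: x=[4.7298 7.2465 10.0237] v=[0.3746 0.5432 0.0822]
Step 6: x=[4.7661 7.3760 10.0580] v=[0.1813 0.6474 0.1713]
Max displacement = 1.7661

Answer: 1.7661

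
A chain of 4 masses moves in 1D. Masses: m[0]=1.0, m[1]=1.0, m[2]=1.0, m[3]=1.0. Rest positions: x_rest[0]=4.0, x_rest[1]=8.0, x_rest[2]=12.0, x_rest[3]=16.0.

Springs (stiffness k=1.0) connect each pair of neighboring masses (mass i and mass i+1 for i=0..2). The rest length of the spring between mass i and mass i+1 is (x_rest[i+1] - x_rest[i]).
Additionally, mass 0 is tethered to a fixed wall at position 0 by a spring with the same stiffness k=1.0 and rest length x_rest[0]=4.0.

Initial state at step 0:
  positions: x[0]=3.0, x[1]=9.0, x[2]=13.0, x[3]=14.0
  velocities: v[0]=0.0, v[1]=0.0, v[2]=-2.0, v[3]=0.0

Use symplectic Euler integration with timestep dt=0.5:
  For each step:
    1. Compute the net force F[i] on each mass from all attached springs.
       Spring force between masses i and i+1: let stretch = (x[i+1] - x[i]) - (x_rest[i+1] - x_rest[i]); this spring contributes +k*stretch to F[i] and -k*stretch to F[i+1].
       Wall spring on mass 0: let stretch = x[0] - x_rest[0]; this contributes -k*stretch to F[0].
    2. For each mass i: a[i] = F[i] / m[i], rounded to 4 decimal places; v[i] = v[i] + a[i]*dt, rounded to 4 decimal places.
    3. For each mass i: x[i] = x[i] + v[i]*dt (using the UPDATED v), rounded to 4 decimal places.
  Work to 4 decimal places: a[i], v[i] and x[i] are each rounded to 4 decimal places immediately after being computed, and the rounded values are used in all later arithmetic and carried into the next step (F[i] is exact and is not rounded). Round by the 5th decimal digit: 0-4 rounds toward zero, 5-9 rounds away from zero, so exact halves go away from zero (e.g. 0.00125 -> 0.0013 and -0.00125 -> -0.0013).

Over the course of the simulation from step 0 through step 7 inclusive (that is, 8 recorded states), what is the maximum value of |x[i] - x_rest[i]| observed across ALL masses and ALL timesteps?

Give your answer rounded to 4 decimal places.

Answer: 3.3699

Derivation:
Step 0: x=[3.0000 9.0000 13.0000 14.0000] v=[0.0000 0.0000 -2.0000 0.0000]
Step 1: x=[3.7500 8.5000 11.2500 14.7500] v=[1.5000 -1.0000 -3.5000 1.5000]
Step 2: x=[4.7500 7.5000 9.6875 15.6250] v=[2.0000 -2.0000 -3.1250 1.7500]
Step 3: x=[5.2500 6.3594 9.0625 16.0157] v=[1.0000 -2.2813 -1.2500 0.7813]
Step 4: x=[4.7149 5.6172 9.5001 15.6681] v=[-1.0703 -1.4845 0.8751 -0.6953]
Step 5: x=[3.2266 5.6201 10.5090 14.7785] v=[-2.9766 0.0058 2.0177 -1.7793]
Step 6: x=[1.5300 6.2469 11.3630 13.8215] v=[-3.3932 1.2535 1.7080 -1.9141]
Step 7: x=[0.6301 6.9735 11.5526 13.2498] v=[-1.7998 1.4531 0.3792 -1.1434]
Max displacement = 3.3699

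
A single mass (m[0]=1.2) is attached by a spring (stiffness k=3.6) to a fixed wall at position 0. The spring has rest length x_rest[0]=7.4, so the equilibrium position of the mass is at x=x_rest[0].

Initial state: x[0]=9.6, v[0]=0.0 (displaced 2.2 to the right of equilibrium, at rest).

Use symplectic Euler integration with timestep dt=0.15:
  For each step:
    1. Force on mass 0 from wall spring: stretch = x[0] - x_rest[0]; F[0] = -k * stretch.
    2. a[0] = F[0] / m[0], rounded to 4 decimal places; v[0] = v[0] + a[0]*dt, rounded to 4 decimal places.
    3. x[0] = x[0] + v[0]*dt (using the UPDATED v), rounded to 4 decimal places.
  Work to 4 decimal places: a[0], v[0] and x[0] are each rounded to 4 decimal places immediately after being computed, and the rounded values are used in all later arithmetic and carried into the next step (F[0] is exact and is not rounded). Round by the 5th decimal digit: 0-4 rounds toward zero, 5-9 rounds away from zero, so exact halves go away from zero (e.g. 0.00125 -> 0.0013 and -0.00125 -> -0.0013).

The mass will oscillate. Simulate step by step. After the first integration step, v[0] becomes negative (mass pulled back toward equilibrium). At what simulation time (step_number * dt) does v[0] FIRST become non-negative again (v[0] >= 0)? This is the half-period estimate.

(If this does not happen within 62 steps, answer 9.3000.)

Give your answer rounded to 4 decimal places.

Answer: 1.9500

Derivation:
Step 0: x=[9.6000] v=[0.0000]
Step 1: x=[9.4515] v=[-0.9900]
Step 2: x=[9.1645] v=[-1.9132]
Step 3: x=[8.7584] v=[-2.7072]
Step 4: x=[8.2606] v=[-3.3185]
Step 5: x=[7.7047] v=[-3.7058]
Step 6: x=[7.1283] v=[-3.8429]
Step 7: x=[6.5702] v=[-3.7206]
Step 8: x=[6.0681] v=[-3.3472]
Step 9: x=[5.6559] v=[-2.7478]
Step 10: x=[5.3615] v=[-1.9630]
Step 11: x=[5.2046] v=[-1.0457]
Step 12: x=[5.1959] v=[-0.0578]
Step 13: x=[5.3360] v=[0.9340]
First v>=0 after going negative at step 13, time=1.9500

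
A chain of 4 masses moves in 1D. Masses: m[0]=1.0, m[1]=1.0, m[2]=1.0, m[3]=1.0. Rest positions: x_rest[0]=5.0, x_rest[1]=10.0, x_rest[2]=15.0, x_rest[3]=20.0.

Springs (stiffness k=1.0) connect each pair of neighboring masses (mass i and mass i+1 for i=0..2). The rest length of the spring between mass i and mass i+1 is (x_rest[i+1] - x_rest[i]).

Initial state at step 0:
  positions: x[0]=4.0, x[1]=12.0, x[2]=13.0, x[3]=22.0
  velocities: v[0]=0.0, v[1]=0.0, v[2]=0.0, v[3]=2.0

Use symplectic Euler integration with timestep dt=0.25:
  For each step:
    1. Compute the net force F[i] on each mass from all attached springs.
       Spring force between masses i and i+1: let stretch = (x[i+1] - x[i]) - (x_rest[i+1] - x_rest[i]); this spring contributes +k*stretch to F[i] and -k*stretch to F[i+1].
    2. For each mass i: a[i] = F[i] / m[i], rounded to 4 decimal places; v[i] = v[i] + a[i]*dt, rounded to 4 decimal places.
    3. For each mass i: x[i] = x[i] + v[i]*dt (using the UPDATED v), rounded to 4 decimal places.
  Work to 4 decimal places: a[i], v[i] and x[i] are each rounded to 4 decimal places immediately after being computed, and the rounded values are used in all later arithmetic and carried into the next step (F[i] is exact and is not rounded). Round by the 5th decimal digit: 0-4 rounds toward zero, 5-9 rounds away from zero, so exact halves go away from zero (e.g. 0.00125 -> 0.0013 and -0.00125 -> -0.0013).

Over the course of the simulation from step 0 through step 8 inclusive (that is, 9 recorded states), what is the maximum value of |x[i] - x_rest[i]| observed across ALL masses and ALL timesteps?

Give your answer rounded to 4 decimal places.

Answer: 3.7965

Derivation:
Step 0: x=[4.0000 12.0000 13.0000 22.0000] v=[0.0000 0.0000 0.0000 2.0000]
Step 1: x=[4.1875 11.5625 13.5000 22.2500] v=[0.7500 -1.7500 2.0000 1.0000]
Step 2: x=[4.5235 10.7852 14.4258 22.2656] v=[1.3438 -3.1094 3.7031 0.0625]
Step 3: x=[4.9383 9.8440 15.6140 22.1037] v=[1.6592 -3.7647 4.7529 -0.6475]
Step 4: x=[5.3472 8.9569 16.8472 21.8487] v=[1.6356 -3.5486 4.9328 -1.0199]
Step 5: x=[5.6692 8.3373 17.8999 21.5936] v=[1.2880 -2.4785 4.2106 -1.0203]
Step 6: x=[5.8455 8.1486 18.5858 21.4202] v=[0.7050 -0.7549 2.7434 -0.6937]
Step 7: x=[5.8532 8.4683 18.7965 21.3821] v=[0.0308 1.2786 0.8427 -0.1523]
Step 8: x=[5.7119 9.2700 18.5233 21.4949] v=[-0.5654 3.2069 -1.0930 0.4513]
Max displacement = 3.7965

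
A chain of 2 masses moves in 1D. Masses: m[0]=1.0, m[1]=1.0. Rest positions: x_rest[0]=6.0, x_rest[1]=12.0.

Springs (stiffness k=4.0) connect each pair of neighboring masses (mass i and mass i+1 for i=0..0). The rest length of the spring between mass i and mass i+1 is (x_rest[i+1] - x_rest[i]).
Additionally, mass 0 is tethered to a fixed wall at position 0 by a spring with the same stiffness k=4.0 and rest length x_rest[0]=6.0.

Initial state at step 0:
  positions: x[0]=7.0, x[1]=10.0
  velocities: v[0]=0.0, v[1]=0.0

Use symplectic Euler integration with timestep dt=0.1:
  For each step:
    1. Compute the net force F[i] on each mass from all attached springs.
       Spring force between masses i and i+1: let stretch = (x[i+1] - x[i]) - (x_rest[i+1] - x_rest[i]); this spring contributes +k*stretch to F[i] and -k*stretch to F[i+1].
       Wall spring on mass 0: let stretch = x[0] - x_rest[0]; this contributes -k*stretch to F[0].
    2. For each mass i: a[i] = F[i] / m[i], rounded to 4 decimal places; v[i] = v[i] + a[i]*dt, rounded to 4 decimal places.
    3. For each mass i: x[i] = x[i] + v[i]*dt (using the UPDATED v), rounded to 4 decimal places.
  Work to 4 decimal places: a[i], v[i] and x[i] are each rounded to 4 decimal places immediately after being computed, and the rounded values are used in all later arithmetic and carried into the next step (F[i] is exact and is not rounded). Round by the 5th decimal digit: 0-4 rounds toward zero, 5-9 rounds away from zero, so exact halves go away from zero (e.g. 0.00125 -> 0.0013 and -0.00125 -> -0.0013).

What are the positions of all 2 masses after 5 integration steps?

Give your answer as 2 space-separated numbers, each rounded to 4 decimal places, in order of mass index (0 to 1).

Step 0: x=[7.0000 10.0000] v=[0.0000 0.0000]
Step 1: x=[6.8400 10.1200] v=[-1.6000 1.2000]
Step 2: x=[6.5376 10.3488] v=[-3.0240 2.2880]
Step 3: x=[6.1261 10.6652] v=[-4.1146 3.1635]
Step 4: x=[5.6512 11.0400] v=[-4.7494 3.7479]
Step 5: x=[5.1658 11.4392] v=[-4.8544 3.9924]

Answer: 5.1658 11.4392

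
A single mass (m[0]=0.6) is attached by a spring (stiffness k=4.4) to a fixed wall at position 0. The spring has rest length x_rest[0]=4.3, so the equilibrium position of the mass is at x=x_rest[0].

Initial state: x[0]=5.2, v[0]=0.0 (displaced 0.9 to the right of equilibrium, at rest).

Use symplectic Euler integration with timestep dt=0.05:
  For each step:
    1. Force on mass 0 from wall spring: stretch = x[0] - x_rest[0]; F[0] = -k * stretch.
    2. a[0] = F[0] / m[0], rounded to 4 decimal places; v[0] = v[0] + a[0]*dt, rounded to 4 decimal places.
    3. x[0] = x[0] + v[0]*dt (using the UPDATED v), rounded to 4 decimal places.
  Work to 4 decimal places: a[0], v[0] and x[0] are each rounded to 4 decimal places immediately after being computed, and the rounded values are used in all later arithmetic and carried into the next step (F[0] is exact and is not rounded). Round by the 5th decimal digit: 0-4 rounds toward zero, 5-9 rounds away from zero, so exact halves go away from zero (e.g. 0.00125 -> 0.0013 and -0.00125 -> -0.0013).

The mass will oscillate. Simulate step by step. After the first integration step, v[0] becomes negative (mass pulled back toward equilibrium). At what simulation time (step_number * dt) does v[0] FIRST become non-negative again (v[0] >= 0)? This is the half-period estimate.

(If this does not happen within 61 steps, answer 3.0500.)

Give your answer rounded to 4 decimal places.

Step 0: x=[5.2000] v=[0.0000]
Step 1: x=[5.1835] v=[-0.3300]
Step 2: x=[5.1508] v=[-0.6540]
Step 3: x=[5.1025] v=[-0.9660]
Step 4: x=[5.0395] v=[-1.2603]
Step 5: x=[4.9629] v=[-1.5315]
Step 6: x=[4.8742] v=[-1.7746]
Step 7: x=[4.7749] v=[-1.9851]
Step 8: x=[4.6669] v=[-2.1592]
Step 9: x=[4.5522] v=[-2.2937]
Step 10: x=[4.4329] v=[-2.3862]
Step 11: x=[4.3112] v=[-2.4349]
Step 12: x=[4.1893] v=[-2.4390]
Step 13: x=[4.0694] v=[-2.3984]
Step 14: x=[3.9537] v=[-2.3138]
Step 15: x=[3.8444] v=[-2.1868]
Step 16: x=[3.7434] v=[-2.0197]
Step 17: x=[3.6526] v=[-1.8156]
Step 18: x=[3.5737] v=[-1.5782]
Step 19: x=[3.5081] v=[-1.3119]
Step 20: x=[3.4570] v=[-1.0215]
Step 21: x=[3.4214] v=[-0.7124]
Step 22: x=[3.4019] v=[-0.3902]
Step 23: x=[3.3989] v=[-0.0609]
Step 24: x=[3.4124] v=[0.2695]
First v>=0 after going negative at step 24, time=1.2000

Answer: 1.2000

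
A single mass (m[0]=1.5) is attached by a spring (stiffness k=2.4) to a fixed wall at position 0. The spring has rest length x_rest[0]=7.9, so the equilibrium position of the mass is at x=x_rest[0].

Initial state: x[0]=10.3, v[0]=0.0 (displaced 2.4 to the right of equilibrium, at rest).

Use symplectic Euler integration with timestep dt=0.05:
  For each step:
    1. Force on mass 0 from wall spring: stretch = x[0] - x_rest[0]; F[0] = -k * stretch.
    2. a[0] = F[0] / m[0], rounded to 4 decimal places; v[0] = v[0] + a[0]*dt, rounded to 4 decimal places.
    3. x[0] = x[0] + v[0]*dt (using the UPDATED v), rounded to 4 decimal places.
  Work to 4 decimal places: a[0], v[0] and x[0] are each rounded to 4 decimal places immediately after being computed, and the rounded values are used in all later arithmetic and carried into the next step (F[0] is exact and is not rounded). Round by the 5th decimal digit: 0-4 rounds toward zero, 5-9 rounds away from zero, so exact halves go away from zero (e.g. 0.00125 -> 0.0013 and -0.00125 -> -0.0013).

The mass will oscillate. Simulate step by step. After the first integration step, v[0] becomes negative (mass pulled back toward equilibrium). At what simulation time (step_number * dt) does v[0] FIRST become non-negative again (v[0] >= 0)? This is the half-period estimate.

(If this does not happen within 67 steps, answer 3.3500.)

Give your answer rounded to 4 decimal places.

Step 0: x=[10.3000] v=[0.0000]
Step 1: x=[10.2904] v=[-0.1920]
Step 2: x=[10.2712] v=[-0.3832]
Step 3: x=[10.2426] v=[-0.5729]
Step 4: x=[10.2046] v=[-0.7603]
Step 5: x=[10.1574] v=[-0.9447]
Step 6: x=[10.1011] v=[-1.1253]
Step 7: x=[10.0360] v=[-1.3014]
Step 8: x=[9.9624] v=[-1.4723]
Step 9: x=[9.8805] v=[-1.6373]
Step 10: x=[9.7907] v=[-1.7957]
Step 11: x=[9.6934] v=[-1.9470]
Step 12: x=[9.5889] v=[-2.0905]
Step 13: x=[9.4776] v=[-2.2256]
Step 14: x=[9.3600] v=[-2.3518]
Step 15: x=[9.2366] v=[-2.4686]
Step 16: x=[9.1078] v=[-2.5755]
Step 17: x=[8.9742] v=[-2.6721]
Step 18: x=[8.8363] v=[-2.7580]
Step 19: x=[8.6947] v=[-2.8329]
Step 20: x=[8.5499] v=[-2.8965]
Step 21: x=[8.4025] v=[-2.9485]
Step 22: x=[8.2531] v=[-2.9887]
Step 23: x=[8.1023] v=[-3.0170]
Step 24: x=[7.9506] v=[-3.0332]
Step 25: x=[7.7987] v=[-3.0373]
Step 26: x=[7.6472] v=[-3.0292]
Step 27: x=[7.4968] v=[-3.0090]
Step 28: x=[7.3480] v=[-2.9767]
Step 29: x=[7.2014] v=[-2.9325]
Step 30: x=[7.0576] v=[-2.8766]
Step 31: x=[6.9171] v=[-2.8092]
Step 32: x=[6.7806] v=[-2.7306]
Step 33: x=[6.6485] v=[-2.6411]
Step 34: x=[6.5215] v=[-2.5410]
Step 35: x=[6.4000] v=[-2.4307]
Step 36: x=[6.2845] v=[-2.3107]
Step 37: x=[6.1754] v=[-2.1815]
Step 38: x=[6.0732] v=[-2.0435]
Step 39: x=[5.9783] v=[-1.8974]
Step 40: x=[5.8911] v=[-1.7437]
Step 41: x=[5.8120] v=[-1.5830]
Step 42: x=[5.7412] v=[-1.4160]
Step 43: x=[5.6790] v=[-1.2433]
Step 44: x=[5.6257] v=[-1.0656]
Step 45: x=[5.5815] v=[-0.8837]
Step 46: x=[5.5466] v=[-0.6982]
Step 47: x=[5.5211] v=[-0.5099]
Step 48: x=[5.5051] v=[-0.3196]
Step 49: x=[5.4987] v=[-0.1280]
Step 50: x=[5.5019] v=[0.0641]
First v>=0 after going negative at step 50, time=2.5000

Answer: 2.5000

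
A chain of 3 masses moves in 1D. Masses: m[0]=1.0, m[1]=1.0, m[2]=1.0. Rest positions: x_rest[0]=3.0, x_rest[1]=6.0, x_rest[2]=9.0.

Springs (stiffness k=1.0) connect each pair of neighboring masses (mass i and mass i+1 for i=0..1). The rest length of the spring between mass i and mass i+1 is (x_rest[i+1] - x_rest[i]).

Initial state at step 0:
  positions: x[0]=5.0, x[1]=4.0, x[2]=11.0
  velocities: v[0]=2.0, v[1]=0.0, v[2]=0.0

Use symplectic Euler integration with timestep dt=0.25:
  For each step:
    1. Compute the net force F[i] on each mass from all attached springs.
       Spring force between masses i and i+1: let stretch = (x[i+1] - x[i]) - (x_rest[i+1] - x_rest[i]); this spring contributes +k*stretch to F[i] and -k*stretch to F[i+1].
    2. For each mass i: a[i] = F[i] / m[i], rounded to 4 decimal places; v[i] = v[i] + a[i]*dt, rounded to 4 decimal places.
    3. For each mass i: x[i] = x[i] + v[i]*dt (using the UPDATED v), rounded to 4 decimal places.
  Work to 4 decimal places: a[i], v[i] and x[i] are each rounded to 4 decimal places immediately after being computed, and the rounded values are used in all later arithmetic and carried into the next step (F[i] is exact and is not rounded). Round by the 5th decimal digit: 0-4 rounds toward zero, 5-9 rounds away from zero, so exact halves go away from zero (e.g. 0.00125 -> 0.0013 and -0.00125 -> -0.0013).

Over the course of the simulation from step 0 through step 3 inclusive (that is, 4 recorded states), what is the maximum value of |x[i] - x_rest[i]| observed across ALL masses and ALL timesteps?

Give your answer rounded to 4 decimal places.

Step 0: x=[5.0000 4.0000 11.0000] v=[2.0000 0.0000 0.0000]
Step 1: x=[5.2500 4.5000 10.7500] v=[1.0000 2.0000 -1.0000]
Step 2: x=[5.2656 5.4375 10.2969] v=[0.0625 3.7500 -1.8125]
Step 3: x=[5.1045 6.6680 9.7276] v=[-0.6445 4.9219 -2.2774]
Max displacement = 2.2656

Answer: 2.2656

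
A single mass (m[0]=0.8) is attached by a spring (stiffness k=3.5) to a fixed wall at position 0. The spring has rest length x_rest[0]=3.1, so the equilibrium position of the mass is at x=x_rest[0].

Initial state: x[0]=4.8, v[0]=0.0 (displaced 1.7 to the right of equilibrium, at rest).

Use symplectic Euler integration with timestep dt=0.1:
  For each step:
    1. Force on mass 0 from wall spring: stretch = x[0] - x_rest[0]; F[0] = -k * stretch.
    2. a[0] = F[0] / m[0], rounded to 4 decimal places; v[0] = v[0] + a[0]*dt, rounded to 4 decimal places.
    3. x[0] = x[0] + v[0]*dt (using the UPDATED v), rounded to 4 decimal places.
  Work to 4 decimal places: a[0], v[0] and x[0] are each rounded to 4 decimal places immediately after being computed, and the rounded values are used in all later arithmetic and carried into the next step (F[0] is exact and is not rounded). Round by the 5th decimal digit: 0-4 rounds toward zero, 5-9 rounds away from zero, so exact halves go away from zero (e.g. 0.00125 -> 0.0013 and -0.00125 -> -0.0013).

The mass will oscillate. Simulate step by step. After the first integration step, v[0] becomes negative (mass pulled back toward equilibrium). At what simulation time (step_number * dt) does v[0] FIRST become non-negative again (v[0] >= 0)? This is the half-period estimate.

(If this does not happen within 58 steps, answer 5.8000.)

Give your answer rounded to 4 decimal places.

Answer: 1.5000

Derivation:
Step 0: x=[4.8000] v=[0.0000]
Step 1: x=[4.7256] v=[-0.7438]
Step 2: x=[4.5801] v=[-1.4550]
Step 3: x=[4.3699] v=[-2.1025]
Step 4: x=[4.1041] v=[-2.6581]
Step 5: x=[3.7944] v=[-3.0974]
Step 6: x=[3.4543] v=[-3.4012]
Step 7: x=[3.0987] v=[-3.5562]
Step 8: x=[2.7431] v=[-3.5556]
Step 9: x=[2.4032] v=[-3.3995]
Step 10: x=[2.0937] v=[-3.0947]
Step 11: x=[1.8283] v=[-2.6544]
Step 12: x=[1.6185] v=[-2.0980]
Step 13: x=[1.4735] v=[-1.4498]
Step 14: x=[1.3997] v=[-0.7382]
Step 15: x=[1.4003] v=[0.0057]
First v>=0 after going negative at step 15, time=1.5000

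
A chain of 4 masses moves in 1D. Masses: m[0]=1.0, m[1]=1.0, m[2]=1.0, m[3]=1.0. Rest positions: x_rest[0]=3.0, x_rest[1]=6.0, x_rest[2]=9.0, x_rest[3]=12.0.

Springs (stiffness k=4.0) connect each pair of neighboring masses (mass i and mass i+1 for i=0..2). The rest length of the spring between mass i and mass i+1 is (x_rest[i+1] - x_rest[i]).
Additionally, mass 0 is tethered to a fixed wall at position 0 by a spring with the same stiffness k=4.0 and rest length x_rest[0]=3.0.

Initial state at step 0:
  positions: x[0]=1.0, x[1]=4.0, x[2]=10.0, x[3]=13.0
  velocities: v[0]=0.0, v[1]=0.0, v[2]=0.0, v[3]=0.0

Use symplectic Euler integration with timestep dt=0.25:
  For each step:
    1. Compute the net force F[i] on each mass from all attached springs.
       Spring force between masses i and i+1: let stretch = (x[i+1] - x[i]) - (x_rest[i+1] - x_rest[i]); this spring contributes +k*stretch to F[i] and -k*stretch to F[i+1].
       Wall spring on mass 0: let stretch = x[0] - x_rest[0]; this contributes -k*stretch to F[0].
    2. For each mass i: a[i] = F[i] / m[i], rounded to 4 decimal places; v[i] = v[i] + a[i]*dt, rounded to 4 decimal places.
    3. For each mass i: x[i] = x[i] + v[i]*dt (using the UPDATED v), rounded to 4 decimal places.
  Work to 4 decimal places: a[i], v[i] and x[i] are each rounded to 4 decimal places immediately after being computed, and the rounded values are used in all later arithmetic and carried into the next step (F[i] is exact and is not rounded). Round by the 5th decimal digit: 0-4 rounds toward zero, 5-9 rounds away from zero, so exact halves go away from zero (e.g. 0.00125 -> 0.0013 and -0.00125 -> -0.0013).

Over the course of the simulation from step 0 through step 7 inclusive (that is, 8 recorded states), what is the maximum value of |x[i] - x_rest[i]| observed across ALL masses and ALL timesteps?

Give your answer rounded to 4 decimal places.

Step 0: x=[1.0000 4.0000 10.0000 13.0000] v=[0.0000 0.0000 0.0000 0.0000]
Step 1: x=[1.5000 4.7500 9.2500 13.0000] v=[2.0000 3.0000 -3.0000 0.0000]
Step 2: x=[2.4375 5.8125 8.3125 12.8125] v=[3.7500 4.2500 -3.7500 -0.7500]
Step 3: x=[3.6094 6.6563 7.8750 12.2500] v=[4.6875 3.3750 -1.7500 -2.2500]
Step 4: x=[4.6407 7.0430 8.2266 11.3438] v=[4.1250 1.5468 1.4063 -3.6250]
Step 5: x=[5.1124 7.1250 9.0616 10.4083] v=[1.8866 0.3281 3.3399 -3.7422]
Step 6: x=[4.8091 7.1880 9.7491 9.8861] v=[-1.2132 0.2521 2.7500 -2.0889]
Step 7: x=[3.8983 7.2966 9.8306 10.0796] v=[-3.6434 0.4343 0.3259 0.7741]
Max displacement = 2.1139

Answer: 2.1139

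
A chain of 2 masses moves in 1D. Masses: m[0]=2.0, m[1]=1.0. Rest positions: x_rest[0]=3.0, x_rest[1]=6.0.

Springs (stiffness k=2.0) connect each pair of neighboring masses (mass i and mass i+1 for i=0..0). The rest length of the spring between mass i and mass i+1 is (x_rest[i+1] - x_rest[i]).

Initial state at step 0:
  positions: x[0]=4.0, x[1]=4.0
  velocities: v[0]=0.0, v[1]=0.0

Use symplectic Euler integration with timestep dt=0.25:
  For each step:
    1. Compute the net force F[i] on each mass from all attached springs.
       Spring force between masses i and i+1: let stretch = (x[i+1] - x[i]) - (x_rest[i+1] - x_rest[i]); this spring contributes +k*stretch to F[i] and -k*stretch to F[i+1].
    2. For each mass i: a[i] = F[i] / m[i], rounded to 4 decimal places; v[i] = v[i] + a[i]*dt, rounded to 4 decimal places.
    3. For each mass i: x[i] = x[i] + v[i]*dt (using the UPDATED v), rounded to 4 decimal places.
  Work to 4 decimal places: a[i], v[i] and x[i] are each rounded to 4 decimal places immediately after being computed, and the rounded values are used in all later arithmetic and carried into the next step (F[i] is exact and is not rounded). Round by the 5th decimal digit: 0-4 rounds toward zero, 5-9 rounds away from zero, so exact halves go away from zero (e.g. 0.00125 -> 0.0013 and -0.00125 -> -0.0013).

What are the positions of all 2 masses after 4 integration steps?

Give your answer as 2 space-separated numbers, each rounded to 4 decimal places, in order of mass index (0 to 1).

Answer: 2.6075 6.7852

Derivation:
Step 0: x=[4.0000 4.0000] v=[0.0000 0.0000]
Step 1: x=[3.8125 4.3750] v=[-0.7500 1.5000]
Step 2: x=[3.4727 5.0547] v=[-1.3594 2.7188]
Step 3: x=[3.0442 5.9117] v=[-1.7139 3.4278]
Step 4: x=[2.6075 6.7852] v=[-1.7470 3.4941]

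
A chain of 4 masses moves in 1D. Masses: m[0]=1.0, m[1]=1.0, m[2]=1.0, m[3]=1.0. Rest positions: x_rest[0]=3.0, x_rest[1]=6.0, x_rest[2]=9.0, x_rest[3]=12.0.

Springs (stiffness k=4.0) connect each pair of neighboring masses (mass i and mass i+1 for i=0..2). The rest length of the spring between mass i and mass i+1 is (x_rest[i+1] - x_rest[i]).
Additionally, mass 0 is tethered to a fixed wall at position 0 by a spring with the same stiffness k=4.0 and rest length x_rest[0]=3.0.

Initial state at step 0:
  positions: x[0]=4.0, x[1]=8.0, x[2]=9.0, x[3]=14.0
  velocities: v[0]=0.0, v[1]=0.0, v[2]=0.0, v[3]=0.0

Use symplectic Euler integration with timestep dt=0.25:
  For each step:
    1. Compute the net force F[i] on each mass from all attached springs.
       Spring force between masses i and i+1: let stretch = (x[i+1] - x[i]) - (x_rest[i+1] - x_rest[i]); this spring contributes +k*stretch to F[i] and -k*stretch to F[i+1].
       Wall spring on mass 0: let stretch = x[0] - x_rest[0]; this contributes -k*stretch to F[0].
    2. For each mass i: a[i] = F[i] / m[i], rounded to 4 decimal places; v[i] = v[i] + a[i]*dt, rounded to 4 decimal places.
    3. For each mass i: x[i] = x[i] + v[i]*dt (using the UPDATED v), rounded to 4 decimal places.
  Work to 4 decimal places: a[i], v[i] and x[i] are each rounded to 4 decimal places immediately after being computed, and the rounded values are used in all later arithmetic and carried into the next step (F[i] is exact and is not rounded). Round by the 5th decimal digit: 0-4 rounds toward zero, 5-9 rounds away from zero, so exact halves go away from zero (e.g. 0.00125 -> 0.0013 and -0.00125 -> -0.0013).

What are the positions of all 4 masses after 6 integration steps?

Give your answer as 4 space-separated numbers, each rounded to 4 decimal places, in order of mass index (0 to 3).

Answer: 2.5354 6.9925 8.4627 13.5501

Derivation:
Step 0: x=[4.0000 8.0000 9.0000 14.0000] v=[0.0000 0.0000 0.0000 0.0000]
Step 1: x=[4.0000 7.2500 10.0000 13.5000] v=[0.0000 -3.0000 4.0000 -2.0000]
Step 2: x=[3.8125 6.3750 11.1875 12.8750] v=[-0.7500 -3.5000 4.7500 -2.5000]
Step 3: x=[3.3125 6.0625 11.5938 12.5781] v=[-2.0000 -1.2500 1.6250 -1.1875]
Step 4: x=[2.6719 6.4453 10.8633 12.7852] v=[-2.5625 1.5313 -2.9220 0.8282]
Step 5: x=[2.3067 6.9893 9.5088 13.2618] v=[-1.4610 2.1759 -5.4181 1.9063]
Step 6: x=[2.5354 6.9925 8.4627 13.5501] v=[0.9149 0.0128 -4.1846 1.1533]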